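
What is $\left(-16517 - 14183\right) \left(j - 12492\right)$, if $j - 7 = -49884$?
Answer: $1914728300$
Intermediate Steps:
$j = -49877$ ($j = 7 - 49884 = -49877$)
$\left(-16517 - 14183\right) \left(j - 12492\right) = \left(-16517 - 14183\right) \left(-49877 - 12492\right) = \left(-30700\right) \left(-62369\right) = 1914728300$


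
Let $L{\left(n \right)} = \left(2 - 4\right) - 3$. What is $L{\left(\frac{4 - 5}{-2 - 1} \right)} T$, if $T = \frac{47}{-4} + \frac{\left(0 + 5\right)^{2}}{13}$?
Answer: $\frac{2555}{52} \approx 49.135$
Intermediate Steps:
$L{\left(n \right)} = -5$ ($L{\left(n \right)} = -2 - 3 = -5$)
$T = - \frac{511}{52}$ ($T = 47 \left(- \frac{1}{4}\right) + 5^{2} \cdot \frac{1}{13} = - \frac{47}{4} + 25 \cdot \frac{1}{13} = - \frac{47}{4} + \frac{25}{13} = - \frac{511}{52} \approx -9.8269$)
$L{\left(\frac{4 - 5}{-2 - 1} \right)} T = \left(-5\right) \left(- \frac{511}{52}\right) = \frac{2555}{52}$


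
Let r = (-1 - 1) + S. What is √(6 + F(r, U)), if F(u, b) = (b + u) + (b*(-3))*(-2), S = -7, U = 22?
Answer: √151 ≈ 12.288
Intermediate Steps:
r = -9 (r = (-1 - 1) - 7 = -2 - 7 = -9)
F(u, b) = u + 7*b (F(u, b) = (b + u) - 3*b*(-2) = (b + u) + 6*b = u + 7*b)
√(6 + F(r, U)) = √(6 + (-9 + 7*22)) = √(6 + (-9 + 154)) = √(6 + 145) = √151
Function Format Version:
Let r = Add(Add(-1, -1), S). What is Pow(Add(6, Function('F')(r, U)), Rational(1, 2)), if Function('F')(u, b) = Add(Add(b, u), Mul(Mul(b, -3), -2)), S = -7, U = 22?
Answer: Pow(151, Rational(1, 2)) ≈ 12.288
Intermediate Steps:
r = -9 (r = Add(Add(-1, -1), -7) = Add(-2, -7) = -9)
Function('F')(u, b) = Add(u, Mul(7, b)) (Function('F')(u, b) = Add(Add(b, u), Mul(Mul(-3, b), -2)) = Add(Add(b, u), Mul(6, b)) = Add(u, Mul(7, b)))
Pow(Add(6, Function('F')(r, U)), Rational(1, 2)) = Pow(Add(6, Add(-9, Mul(7, 22))), Rational(1, 2)) = Pow(Add(6, Add(-9, 154)), Rational(1, 2)) = Pow(Add(6, 145), Rational(1, 2)) = Pow(151, Rational(1, 2))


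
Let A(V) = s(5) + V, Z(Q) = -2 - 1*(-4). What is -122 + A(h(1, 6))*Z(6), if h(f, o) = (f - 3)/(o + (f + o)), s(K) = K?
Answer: -1460/13 ≈ -112.31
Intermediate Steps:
Z(Q) = 2 (Z(Q) = -2 + 4 = 2)
h(f, o) = (-3 + f)/(f + 2*o)
A(V) = 5 + V
-122 + A(h(1, 6))*Z(6) = -122 + (5 + (-3 + 1)/(1 + 2*6))*2 = -122 + (5 - 2/(1 + 12))*2 = -122 + (5 - 2/13)*2 = -122 + (63/13)*2 = -122 + 126/13 = -1460/13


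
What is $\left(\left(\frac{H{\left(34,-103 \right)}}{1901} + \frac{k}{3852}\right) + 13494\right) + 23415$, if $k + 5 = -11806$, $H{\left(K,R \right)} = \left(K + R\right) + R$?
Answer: $\frac{90082882471}{2440884} \approx 36906.0$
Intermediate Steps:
$H{\left(K,R \right)} = K + 2 R$
$k = -11811$ ($k = -5 - 11806 = -11811$)
$\left(\left(\frac{H{\left(34,-103 \right)}}{1901} + \frac{k}{3852}\right) + 13494\right) + 23415 = \left(\left(\frac{34 + 2 \left(-103\right)}{1901} - \frac{11811}{3852}\right) + 13494\right) + 23415 = \left(\left(\left(34 - 206\right) \frac{1}{1901} - \frac{3937}{1284}\right) + 13494\right) + 23415 = \left(\left(\left(-172\right) \frac{1}{1901} - \frac{3937}{1284}\right) + 13494\right) + 23415 = \left(\left(- \frac{172}{1901} - \frac{3937}{1284}\right) + 13494\right) + 23415 = \left(- \frac{7705085}{2440884} + 13494\right) + 23415 = \frac{32929583611}{2440884} + 23415 = \frac{90082882471}{2440884}$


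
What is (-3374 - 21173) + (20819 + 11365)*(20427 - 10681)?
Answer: 313640717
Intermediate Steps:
(-3374 - 21173) + (20819 + 11365)*(20427 - 10681) = -24547 + 32184*9746 = -24547 + 313665264 = 313640717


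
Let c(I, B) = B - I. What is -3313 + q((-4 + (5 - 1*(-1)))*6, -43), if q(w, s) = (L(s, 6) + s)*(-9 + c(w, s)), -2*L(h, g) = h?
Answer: -1937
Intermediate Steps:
L(h, g) = -h/2
q(w, s) = s*(-9 + s - w)/2 (q(w, s) = (-s/2 + s)*(-9 + (s - w)) = (s/2)*(-9 + s - w) = s*(-9 + s - w)/2)
-3313 + q((-4 + (5 - 1*(-1)))*6, -43) = -3313 + (½)*(-43)*(-9 - 43 - (-4 + (5 - 1*(-1)))*6) = -3313 + (½)*(-43)*(-9 - 43 - (-4 + (5 + 1))*6) = -3313 + (½)*(-43)*(-9 - 43 - (-4 + 6)*6) = -3313 + (½)*(-43)*(-9 - 43 - 2*6) = -3313 + (½)*(-43)*(-9 - 43 - 1*12) = -3313 + (½)*(-43)*(-9 - 43 - 12) = -3313 + (½)*(-43)*(-64) = -3313 + 1376 = -1937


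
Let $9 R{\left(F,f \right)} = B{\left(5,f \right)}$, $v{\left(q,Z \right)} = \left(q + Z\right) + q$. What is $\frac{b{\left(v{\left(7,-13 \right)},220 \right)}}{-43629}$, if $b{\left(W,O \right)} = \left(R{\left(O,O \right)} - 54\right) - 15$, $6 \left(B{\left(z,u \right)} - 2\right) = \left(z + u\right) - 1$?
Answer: $\frac{1745}{1177983} \approx 0.0014813$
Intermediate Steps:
$v{\left(q,Z \right)} = Z + 2 q$ ($v{\left(q,Z \right)} = \left(Z + q\right) + q = Z + 2 q$)
$B{\left(z,u \right)} = \frac{11}{6} + \frac{u}{6} + \frac{z}{6}$ ($B{\left(z,u \right)} = 2 + \frac{\left(z + u\right) - 1}{6} = 2 + \frac{\left(u + z\right) - 1}{6} = 2 + \frac{-1 + u + z}{6} = 2 + \left(- \frac{1}{6} + \frac{u}{6} + \frac{z}{6}\right) = \frac{11}{6} + \frac{u}{6} + \frac{z}{6}$)
$R{\left(F,f \right)} = \frac{8}{27} + \frac{f}{54}$ ($R{\left(F,f \right)} = \frac{\frac{11}{6} + \frac{f}{6} + \frac{1}{6} \cdot 5}{9} = \frac{\frac{11}{6} + \frac{f}{6} + \frac{5}{6}}{9} = \frac{\frac{8}{3} + \frac{f}{6}}{9} = \frac{8}{27} + \frac{f}{54}$)
$b{\left(W,O \right)} = - \frac{1855}{27} + \frac{O}{54}$ ($b{\left(W,O \right)} = \left(\left(\frac{8}{27} + \frac{O}{54}\right) - 54\right) - 15 = \left(- \frac{1450}{27} + \frac{O}{54}\right) - 15 = - \frac{1855}{27} + \frac{O}{54}$)
$\frac{b{\left(v{\left(7,-13 \right)},220 \right)}}{-43629} = \frac{- \frac{1855}{27} + \frac{1}{54} \cdot 220}{-43629} = \left(- \frac{1855}{27} + \frac{110}{27}\right) \left(- \frac{1}{43629}\right) = \left(- \frac{1745}{27}\right) \left(- \frac{1}{43629}\right) = \frac{1745}{1177983}$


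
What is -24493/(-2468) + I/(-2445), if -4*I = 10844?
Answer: 66576133/6034260 ≈ 11.033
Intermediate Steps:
I = -2711 (I = -¼*10844 = -2711)
-24493/(-2468) + I/(-2445) = -24493/(-2468) - 2711/(-2445) = -24493*(-1/2468) - 2711*(-1/2445) = 24493/2468 + 2711/2445 = 66576133/6034260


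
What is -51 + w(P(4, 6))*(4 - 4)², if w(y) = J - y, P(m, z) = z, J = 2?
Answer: -51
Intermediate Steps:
w(y) = 2 - y
-51 + w(P(4, 6))*(4 - 4)² = -51 + (2 - 1*6)*(4 - 4)² = -51 + (2 - 6)*0² = -51 - 4*0 = -51 + 0 = -51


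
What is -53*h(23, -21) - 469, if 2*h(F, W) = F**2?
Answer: -28975/2 ≈ -14488.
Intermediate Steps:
h(F, W) = F**2/2
-53*h(23, -21) - 469 = -53*23**2/2 - 469 = -53*529/2 - 469 = -28037/2 - 469 = -28975/2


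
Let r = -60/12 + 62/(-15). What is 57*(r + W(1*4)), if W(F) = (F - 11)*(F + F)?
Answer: -18563/5 ≈ -3712.6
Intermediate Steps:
r = -137/15 (r = -60*1/12 + 62*(-1/15) = -5 - 62/15 = -137/15 ≈ -9.1333)
W(F) = 2*F*(-11 + F) (W(F) = (-11 + F)*(2*F) = 2*F*(-11 + F))
57*(r + W(1*4)) = 57*(-137/15 + 2*(1*4)*(-11 + 1*4)) = 57*(-137/15 + 2*4*(-11 + 4)) = 57*(-137/15 + 2*4*(-7)) = 57*(-137/15 - 56) = 57*(-977/15) = -18563/5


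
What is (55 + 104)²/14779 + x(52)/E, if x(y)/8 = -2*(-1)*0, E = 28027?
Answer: 25281/14779 ≈ 1.7106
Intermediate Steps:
x(y) = 0 (x(y) = 8*(-2*(-1)*0) = 8*(2*0) = 8*0 = 0)
(55 + 104)²/14779 + x(52)/E = (55 + 104)²/14779 + 0/28027 = 159²*(1/14779) + 0*(1/28027) = 25281*(1/14779) + 0 = 25281/14779 + 0 = 25281/14779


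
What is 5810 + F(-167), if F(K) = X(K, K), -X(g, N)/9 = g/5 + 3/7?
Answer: 213736/35 ≈ 6106.7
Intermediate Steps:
X(g, N) = -27/7 - 9*g/5 (X(g, N) = -9*(g/5 + 3/7) = -9*(3/7 + g/5) = -27/7 - 9*g/5)
F(K) = -27/7 - 9*K/5
5810 + F(-167) = 5810 + (-27/7 - 9/5*(-167)) = 5810 + (-27/7 + 1503/5) = 5810 + 10386/35 = 213736/35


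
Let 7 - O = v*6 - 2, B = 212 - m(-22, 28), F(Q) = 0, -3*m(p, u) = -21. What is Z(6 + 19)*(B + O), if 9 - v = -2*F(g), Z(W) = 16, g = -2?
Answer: 2560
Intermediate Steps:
m(p, u) = 7 (m(p, u) = -1/3*(-21) = 7)
v = 9 (v = 9 - (-2)*0 = 9 - 1*0 = 9 + 0 = 9)
B = 205 (B = 212 - 1*7 = 212 - 7 = 205)
O = -45 (O = 7 - (9*6 - 2) = 7 - (54 - 2) = 7 - 1*52 = 7 - 52 = -45)
Z(6 + 19)*(B + O) = 16*(205 - 45) = 16*160 = 2560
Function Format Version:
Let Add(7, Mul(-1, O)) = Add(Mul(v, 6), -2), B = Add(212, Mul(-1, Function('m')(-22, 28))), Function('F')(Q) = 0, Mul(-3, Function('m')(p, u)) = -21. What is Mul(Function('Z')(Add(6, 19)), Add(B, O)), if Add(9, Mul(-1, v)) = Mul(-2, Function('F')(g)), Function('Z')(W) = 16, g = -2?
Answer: 2560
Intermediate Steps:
Function('m')(p, u) = 7 (Function('m')(p, u) = Mul(Rational(-1, 3), -21) = 7)
v = 9 (v = Add(9, Mul(-1, Mul(-2, 0))) = Add(9, Mul(-1, 0)) = Add(9, 0) = 9)
B = 205 (B = Add(212, Mul(-1, 7)) = Add(212, -7) = 205)
O = -45 (O = Add(7, Mul(-1, Add(Mul(9, 6), -2))) = Add(7, Mul(-1, Add(54, -2))) = Add(7, Mul(-1, 52)) = Add(7, -52) = -45)
Mul(Function('Z')(Add(6, 19)), Add(B, O)) = Mul(16, Add(205, -45)) = Mul(16, 160) = 2560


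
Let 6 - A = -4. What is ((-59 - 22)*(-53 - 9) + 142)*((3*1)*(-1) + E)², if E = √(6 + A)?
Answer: 5164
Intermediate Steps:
A = 10 (A = 6 - 1*(-4) = 6 + 4 = 10)
E = 4 (E = √(6 + 10) = √16 = 4)
((-59 - 22)*(-53 - 9) + 142)*((3*1)*(-1) + E)² = ((-59 - 22)*(-53 - 9) + 142)*((3*1)*(-1) + 4)² = (-81*(-62) + 142)*(3*(-1) + 4)² = (5022 + 142)*(-3 + 4)² = 5164*1² = 5164*1 = 5164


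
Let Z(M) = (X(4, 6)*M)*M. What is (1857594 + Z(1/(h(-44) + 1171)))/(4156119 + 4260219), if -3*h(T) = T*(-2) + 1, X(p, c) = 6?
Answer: 3629669325833/16445210242048 ≈ 0.22071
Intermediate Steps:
h(T) = -⅓ + 2*T/3 (h(T) = -(T*(-2) + 1)/3 = -(-2*T + 1)/3 = -(1 - 2*T)/3 = -⅓ + 2*T/3)
Z(M) = 6*M² (Z(M) = (6*M)*M = 6*M²)
(1857594 + Z(1/(h(-44) + 1171)))/(4156119 + 4260219) = (1857594 + 6*(1/((-⅓ + (⅔)*(-44)) + 1171))²)/(4156119 + 4260219) = (1857594 + 6*(1/((-⅓ - 88/3) + 1171))²)/8416338 = (1857594 + 6*(1/(-89/3 + 1171))²)*(1/8416338) = (1857594 + 6*(1/(3424/3))²)*(1/8416338) = (1857594 + 6*(3/3424)²)*(1/8416338) = (1857594 + 6*(9/11723776))*(1/8416338) = (1857594 + 27/5861888)*(1/8416338) = (10889007977499/5861888)*(1/8416338) = 3629669325833/16445210242048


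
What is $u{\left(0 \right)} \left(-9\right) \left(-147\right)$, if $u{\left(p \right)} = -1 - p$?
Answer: $-1323$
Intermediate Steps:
$u{\left(0 \right)} \left(-9\right) \left(-147\right) = \left(-1 - 0\right) \left(-9\right) \left(-147\right) = \left(-1 + 0\right) \left(-9\right) \left(-147\right) = \left(-1\right) \left(-9\right) \left(-147\right) = 9 \left(-147\right) = -1323$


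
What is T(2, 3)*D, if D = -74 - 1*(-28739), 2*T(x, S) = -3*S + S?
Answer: -85995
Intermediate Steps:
T(x, S) = -S (T(x, S) = (-3*S + S)/2 = (-2*S)/2 = -S)
D = 28665 (D = -74 + 28739 = 28665)
T(2, 3)*D = -1*3*28665 = -3*28665 = -85995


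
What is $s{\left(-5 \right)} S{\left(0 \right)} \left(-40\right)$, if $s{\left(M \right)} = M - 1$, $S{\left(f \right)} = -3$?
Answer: $-720$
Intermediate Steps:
$s{\left(M \right)} = -1 + M$ ($s{\left(M \right)} = M - 1 = -1 + M$)
$s{\left(-5 \right)} S{\left(0 \right)} \left(-40\right) = \left(-1 - 5\right) \left(-3\right) \left(-40\right) = \left(-6\right) \left(-3\right) \left(-40\right) = 18 \left(-40\right) = -720$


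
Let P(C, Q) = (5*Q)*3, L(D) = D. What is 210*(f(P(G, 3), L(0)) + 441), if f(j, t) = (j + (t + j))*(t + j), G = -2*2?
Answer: 943110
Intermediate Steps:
G = -4
P(C, Q) = 15*Q
f(j, t) = (j + t)*(t + 2*j) (f(j, t) = (j + (j + t))*(j + t) = (t + 2*j)*(j + t) = (j + t)*(t + 2*j))
210*(f(P(G, 3), L(0)) + 441) = 210*((0² + 2*(15*3)² + 3*(15*3)*0) + 441) = 210*((0 + 2*45² + 3*45*0) + 441) = 210*((0 + 2*2025 + 0) + 441) = 210*((0 + 4050 + 0) + 441) = 210*(4050 + 441) = 210*4491 = 943110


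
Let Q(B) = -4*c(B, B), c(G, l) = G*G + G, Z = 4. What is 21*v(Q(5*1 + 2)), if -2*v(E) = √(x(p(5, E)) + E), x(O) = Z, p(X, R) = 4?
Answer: -21*I*√55 ≈ -155.74*I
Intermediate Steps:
c(G, l) = G + G² (c(G, l) = G² + G = G + G²)
Q(B) = -4*B*(1 + B)
x(O) = 4
v(E) = -√(4 + E)/2
21*v(Q(5*1 + 2)) = 21*(-√(4 - 4*(5*1 + 2)*(1 + (5*1 + 2)))/2) = 21*(-√(4 - 4*(5 + 2)*(1 + (5 + 2)))/2) = 21*(-√(4 - 4*7*(1 + 7))/2) = 21*(-√(4 - 4*7*8)/2) = 21*(-√(4 - 224)/2) = 21*(-I*√55) = -21*I*√55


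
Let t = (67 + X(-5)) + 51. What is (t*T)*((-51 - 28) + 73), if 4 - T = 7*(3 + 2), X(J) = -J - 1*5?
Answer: 21948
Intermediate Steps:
X(J) = -5 - J (X(J) = -J - 5 = -5 - J)
t = 118 (t = (67 + (-5 - 1*(-5))) + 51 = (67 + (-5 + 5)) + 51 = (67 + 0) + 51 = 67 + 51 = 118)
T = -31 (T = 4 - 7*(3 + 2) = 4 - 7*5 = 4 - 1*35 = 4 - 35 = -31)
(t*T)*((-51 - 28) + 73) = (118*(-31))*((-51 - 28) + 73) = -3658*(-79 + 73) = -3658*(-6) = 21948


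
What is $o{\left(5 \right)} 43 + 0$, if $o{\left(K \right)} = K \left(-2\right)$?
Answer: $-430$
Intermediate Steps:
$o{\left(K \right)} = - 2 K$
$o{\left(5 \right)} 43 + 0 = \left(-2\right) 5 \cdot 43 + 0 = \left(-10\right) 43 + 0 = -430 + 0 = -430$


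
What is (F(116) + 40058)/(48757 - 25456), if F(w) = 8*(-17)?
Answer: 39922/23301 ≈ 1.7133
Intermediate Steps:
F(w) = -136
(F(116) + 40058)/(48757 - 25456) = (-136 + 40058)/(48757 - 25456) = 39922/23301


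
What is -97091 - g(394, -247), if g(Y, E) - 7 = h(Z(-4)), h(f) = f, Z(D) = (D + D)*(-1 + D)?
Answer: -97138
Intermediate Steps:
Z(D) = 2*D*(-1 + D) (Z(D) = (2*D)*(-1 + D) = 2*D*(-1 + D))
g(Y, E) = 47 (g(Y, E) = 7 + 2*(-4)*(-1 - 4) = 7 + 2*(-4)*(-5) = 7 + 40 = 47)
-97091 - g(394, -247) = -97091 - 1*47 = -97091 - 47 = -97138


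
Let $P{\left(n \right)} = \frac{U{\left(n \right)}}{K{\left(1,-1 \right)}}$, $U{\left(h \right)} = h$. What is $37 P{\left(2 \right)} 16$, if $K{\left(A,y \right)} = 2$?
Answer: $592$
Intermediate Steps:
$P{\left(n \right)} = \frac{n}{2}$
$37 P{\left(2 \right)} 16 = 37 \cdot \frac{1}{2} \cdot 2 \cdot 16 = 37 \cdot 1 \cdot 16 = 37 \cdot 16 = 592$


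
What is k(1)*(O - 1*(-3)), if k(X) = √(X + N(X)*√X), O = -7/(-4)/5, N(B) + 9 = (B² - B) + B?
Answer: 67*I*√7/20 ≈ 8.8633*I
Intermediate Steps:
N(B) = -9 + B² (N(B) = -9 + ((B² - B) + B) = -9 + B²)
O = 7/20 (O = -7*(-¼)*(⅕) = (7/4)*(⅕) = 7/20 ≈ 0.35000)
k(X) = √(X + √X*(-9 + X²)) (k(X) = √(X + (-9 + X²)*√X) = √(X + √X*(-9 + X²)))
k(1)*(O - 1*(-3)) = √(1 + √1*(-9 + 1²))*(7/20 - 1*(-3)) = √(1 + 1*(-9 + 1))*(7/20 + 3) = √(1 + 1*(-8))*(67/20) = √(1 - 8)*(67/20) = √(-7)*(67/20) = (I*√7)*(67/20) = 67*I*√7/20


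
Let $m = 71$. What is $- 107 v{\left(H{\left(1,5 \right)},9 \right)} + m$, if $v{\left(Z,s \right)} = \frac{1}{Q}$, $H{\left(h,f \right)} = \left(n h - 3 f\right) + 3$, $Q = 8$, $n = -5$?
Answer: $\frac{461}{8} \approx 57.625$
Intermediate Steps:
$H{\left(h,f \right)} = 3 - 5 h - 3 f$ ($H{\left(h,f \right)} = \left(- 5 h - 3 f\right) + 3 = 3 - 5 h - 3 f$)
$v{\left(Z,s \right)} = \frac{1}{8}$
$- 107 v{\left(H{\left(1,5 \right)},9 \right)} + m = \left(-107\right) \frac{1}{8} + 71 = - \frac{107}{8} + 71 = \frac{461}{8}$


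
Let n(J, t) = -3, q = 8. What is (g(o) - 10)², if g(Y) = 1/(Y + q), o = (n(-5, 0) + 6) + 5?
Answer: 25281/256 ≈ 98.754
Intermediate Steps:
o = 8 (o = (-3 + 6) + 5 = 3 + 5 = 8)
g(Y) = 1/(8 + Y) (g(Y) = 1/(Y + 8) = 1/(8 + Y))
(g(o) - 10)² = (1/(8 + 8) - 10)² = (1/16 - 10)² = (-159/16)² = 25281/256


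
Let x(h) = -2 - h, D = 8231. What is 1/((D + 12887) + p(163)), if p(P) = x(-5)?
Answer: 1/21121 ≈ 4.7346e-5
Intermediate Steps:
p(P) = 3 (p(P) = -2 - 1*(-5) = -2 + 5 = 3)
1/((D + 12887) + p(163)) = 1/((8231 + 12887) + 3) = 1/(21118 + 3) = 1/21121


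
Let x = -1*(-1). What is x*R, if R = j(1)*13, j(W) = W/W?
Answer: 13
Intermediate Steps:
j(W) = 1
x = 1
R = 13 (R = 1*13 = 13)
x*R = 1*13 = 13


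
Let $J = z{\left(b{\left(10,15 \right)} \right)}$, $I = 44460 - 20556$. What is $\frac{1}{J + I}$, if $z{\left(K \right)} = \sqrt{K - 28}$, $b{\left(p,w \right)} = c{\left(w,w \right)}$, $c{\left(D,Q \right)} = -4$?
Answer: $\frac{747}{17856289} - \frac{i \sqrt{2}}{142850312} \approx 4.1834 \cdot 10^{-5} - 9.9 \cdot 10^{-9} i$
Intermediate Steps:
$b{\left(p,w \right)} = -4$
$I = 23904$
$z{\left(K \right)} = \sqrt{-28 + K}$
$J = 4 i \sqrt{2}$ ($J = \sqrt{-28 - 4} = \sqrt{-32} = 4 i \sqrt{2} \approx 5.6569 i$)
$\frac{1}{J + I} = \frac{1}{4 i \sqrt{2} + 23904} = \frac{1}{23904 + 4 i \sqrt{2}}$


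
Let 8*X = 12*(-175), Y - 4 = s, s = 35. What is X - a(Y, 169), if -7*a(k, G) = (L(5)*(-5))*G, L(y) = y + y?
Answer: -20575/14 ≈ -1469.6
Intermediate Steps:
L(y) = 2*y
Y = 39 (Y = 4 + 35 = 39)
a(k, G) = 50*G/7 (a(k, G) = -(2*5)*(-5)*G/7 = -10*(-5)*G/7 = -(-50)*G/7 = 50*G/7)
X = -525/2 (X = (12*(-175))/8 = (⅛)*(-2100) = -525/2 ≈ -262.50)
X - a(Y, 169) = -525/2 - 50*169/7 = -525/2 - 1*8450/7 = -525/2 - 8450/7 = -20575/14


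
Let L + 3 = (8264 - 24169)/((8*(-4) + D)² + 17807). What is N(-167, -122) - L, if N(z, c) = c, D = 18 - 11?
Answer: -2177503/18432 ≈ -118.14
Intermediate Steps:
D = 7
L = -71201/18432 (L = -3 + (8264 - 24169)/((8*(-4) + 7)² + 17807) = -3 - 15905/((-32 + 7)² + 17807) = -3 - 15905/((-25)² + 17807) = -3 - 15905/(625 + 17807) = -3 - 15905/18432 = -71201/18432 ≈ -3.8629)
N(-167, -122) - L = -122 - 1*(-71201/18432) = -122 + 71201/18432 = -2177503/18432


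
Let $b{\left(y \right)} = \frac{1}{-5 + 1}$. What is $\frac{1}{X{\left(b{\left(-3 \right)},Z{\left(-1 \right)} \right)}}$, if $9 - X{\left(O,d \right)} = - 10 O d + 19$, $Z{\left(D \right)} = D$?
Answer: $- \frac{2}{15} \approx -0.13333$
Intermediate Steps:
$b{\left(y \right)} = - \frac{1}{4}$ ($b{\left(y \right)} = \frac{1}{-4} = - \frac{1}{4}$)
$X{\left(O,d \right)} = -10 + 10 O d$ ($X{\left(O,d \right)} = 9 - \left(- 10 O d + 19\right) = 9 - \left(19 - 10 O d\right) = 9 + \left(-19 + 10 O d\right) = -10 + 10 O d$)
$\frac{1}{X{\left(b{\left(-3 \right)},Z{\left(-1 \right)} \right)}} = \frac{1}{-10 + 10 \left(- \frac{1}{4}\right) \left(-1\right)} = \frac{1}{-10 + \frac{5}{2}} = \frac{1}{- \frac{15}{2}} = - \frac{2}{15}$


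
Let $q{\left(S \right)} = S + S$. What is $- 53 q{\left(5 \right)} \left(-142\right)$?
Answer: $75260$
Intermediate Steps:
$q{\left(S \right)} = 2 S$
$- 53 q{\left(5 \right)} \left(-142\right) = - 53 \cdot 2 \cdot 5 \left(-142\right) = \left(-53\right) 10 \left(-142\right) = \left(-530\right) \left(-142\right) = 75260$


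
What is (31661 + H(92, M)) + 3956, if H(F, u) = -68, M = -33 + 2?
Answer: 35549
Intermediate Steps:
M = -31
(31661 + H(92, M)) + 3956 = (31661 - 68) + 3956 = 31593 + 3956 = 35549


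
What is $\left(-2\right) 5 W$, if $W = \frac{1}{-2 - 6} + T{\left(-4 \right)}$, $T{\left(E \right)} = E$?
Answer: $\frac{165}{4} \approx 41.25$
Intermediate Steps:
$W = - \frac{33}{8}$ ($W = \frac{1}{-2 - 6} - 4 = \frac{1}{-8} - 4 = - \frac{1}{8} - 4 = - \frac{33}{8} \approx -4.125$)
$\left(-2\right) 5 W = \left(-2\right) 5 \left(- \frac{33}{8}\right) = \left(-10\right) \left(- \frac{33}{8}\right) = \frac{165}{4}$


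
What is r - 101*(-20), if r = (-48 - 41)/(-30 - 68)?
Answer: 198049/98 ≈ 2020.9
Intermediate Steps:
r = 89/98 (r = -89/(-98) = -89*(-1/98) = 89/98 ≈ 0.90816)
r - 101*(-20) = 89/98 - 101*(-20) = 89/98 + 2020 = 198049/98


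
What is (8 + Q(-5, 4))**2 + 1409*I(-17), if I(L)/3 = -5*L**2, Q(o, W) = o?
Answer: -6108006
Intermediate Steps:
I(L) = -15*L**2 (I(L) = 3*(-5*L**2) = -15*L**2)
(8 + Q(-5, 4))**2 + 1409*I(-17) = (8 - 5)**2 + 1409*(-15*(-17)**2) = 3**2 + 1409*(-15*289) = 9 + 1409*(-4335) = 9 - 6108015 = -6108006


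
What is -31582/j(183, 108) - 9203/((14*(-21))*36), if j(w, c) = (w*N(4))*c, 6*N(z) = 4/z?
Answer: -5628689/645624 ≈ -8.7182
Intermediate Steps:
N(z) = 2/(3*z) (N(z) = (4/z)/6 = 2/(3*z))
j(w, c) = c*w/6 (j(w, c) = (w*((⅔)/4))*c = (w*((⅔)*(¼)))*c = (w*(⅙))*c = (w/6)*c = c*w/6)
-31582/j(183, 108) - 9203/((14*(-21))*36) = -31582/((⅙)*108*183) - 9203/((14*(-21))*36) = -31582/3294 - 9203/((-294*36)) = -31582*1/3294 - 9203/(-10584) = -15791/1647 - 9203*(-1/10584) = -15791/1647 + 9203/10584 = -5628689/645624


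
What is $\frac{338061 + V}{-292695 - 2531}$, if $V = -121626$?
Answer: $- \frac{216435}{295226} \approx -0.73312$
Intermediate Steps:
$\frac{338061 + V}{-292695 - 2531} = \frac{338061 - 121626}{-292695 - 2531} = \frac{216435}{-295226} = 216435 \left(- \frac{1}{295226}\right) = - \frac{216435}{295226}$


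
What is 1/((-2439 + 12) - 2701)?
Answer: -1/5128 ≈ -0.00019501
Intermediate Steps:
1/((-2439 + 12) - 2701) = 1/(-2427 - 2701) = 1/(-5128) = -1/5128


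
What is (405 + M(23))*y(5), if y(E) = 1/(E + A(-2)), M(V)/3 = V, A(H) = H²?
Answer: 158/3 ≈ 52.667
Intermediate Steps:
M(V) = 3*V
y(E) = 1/(4 + E) (y(E) = 1/(E + (-2)²) = 1/(E + 4) = 1/(4 + E))
(405 + M(23))*y(5) = (405 + 3*23)/(4 + 5) = (405 + 69)/9 = 474*(⅑) = 158/3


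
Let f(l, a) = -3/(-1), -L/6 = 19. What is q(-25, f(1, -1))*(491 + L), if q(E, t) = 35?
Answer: 13195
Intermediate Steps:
L = -114 (L = -6*19 = -114)
f(l, a) = 3 (f(l, a) = -3*(-1) = 3)
q(-25, f(1, -1))*(491 + L) = 35*(491 - 114) = 35*377 = 13195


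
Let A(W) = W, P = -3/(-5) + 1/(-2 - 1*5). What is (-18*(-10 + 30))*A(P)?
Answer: -1152/7 ≈ -164.57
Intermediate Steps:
P = 16/35 (P = -3*(-1/5) + 1/(-2 - 5) = 3/5 + 1/(-7) = 3/5 + 1*(-1/7) = 3/5 - 1/7 = 16/35 ≈ 0.45714)
(-18*(-10 + 30))*A(P) = -18*(-10 + 30)*(16/35) = -18*20*(16/35) = -360*16/35 = -1152/7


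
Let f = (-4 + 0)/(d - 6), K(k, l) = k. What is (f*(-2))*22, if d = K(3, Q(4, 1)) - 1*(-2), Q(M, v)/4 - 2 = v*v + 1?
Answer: -176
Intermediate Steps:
Q(M, v) = 12 + 4*v² (Q(M, v) = 8 + 4*(v*v + 1) = 8 + 4*(v² + 1) = 8 + 4*(1 + v²) = 8 + (4 + 4*v²) = 12 + 4*v²)
d = 5 (d = 3 - 1*(-2) = 3 + 2 = 5)
f = 4 (f = (-4 + 0)/(5 - 6) = -4/(-1) = -4*(-1) = 4)
(f*(-2))*22 = (4*(-2))*22 = -8*22 = -176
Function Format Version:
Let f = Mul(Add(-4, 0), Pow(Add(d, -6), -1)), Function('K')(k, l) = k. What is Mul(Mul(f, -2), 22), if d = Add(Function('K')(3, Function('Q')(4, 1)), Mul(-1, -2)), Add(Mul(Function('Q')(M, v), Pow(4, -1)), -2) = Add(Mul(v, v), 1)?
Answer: -176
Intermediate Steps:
Function('Q')(M, v) = Add(12, Mul(4, Pow(v, 2))) (Function('Q')(M, v) = Add(8, Mul(4, Add(Mul(v, v), 1))) = Add(8, Mul(4, Add(Pow(v, 2), 1))) = Add(8, Mul(4, Add(1, Pow(v, 2)))) = Add(8, Add(4, Mul(4, Pow(v, 2)))) = Add(12, Mul(4, Pow(v, 2))))
d = 5 (d = Add(3, Mul(-1, -2)) = Add(3, 2) = 5)
f = 4 (f = Mul(Add(-4, 0), Pow(Add(5, -6), -1)) = Mul(-4, Pow(-1, -1)) = Mul(-4, -1) = 4)
Mul(Mul(f, -2), 22) = Mul(Mul(4, -2), 22) = Mul(-8, 22) = -176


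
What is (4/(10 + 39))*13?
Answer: 52/49 ≈ 1.0612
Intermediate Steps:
(4/(10 + 39))*13 = (4/49)*13 = 52/49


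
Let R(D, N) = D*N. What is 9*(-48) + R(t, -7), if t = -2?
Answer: -418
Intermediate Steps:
9*(-48) + R(t, -7) = 9*(-48) - 2*(-7) = -432 + 14 = -418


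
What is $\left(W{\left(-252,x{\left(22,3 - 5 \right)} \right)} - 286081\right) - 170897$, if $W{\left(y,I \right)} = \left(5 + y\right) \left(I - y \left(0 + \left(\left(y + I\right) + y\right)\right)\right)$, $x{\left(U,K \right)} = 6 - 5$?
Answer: $30851507$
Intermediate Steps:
$x{\left(U,K \right)} = 1$
$W{\left(y,I \right)} = \left(5 + y\right) \left(I - y \left(I + 2 y\right)\right)$ ($W{\left(y,I \right)} = \left(5 + y\right) \left(I - y \left(0 + \left(\left(I + y\right) + y\right)\right)\right) = \left(5 + y\right) \left(I - y \left(0 + \left(I + 2 y\right)\right)\right) = \left(5 + y\right) \left(I - y \left(I + 2 y\right)\right)$)
$\left(W{\left(-252,x{\left(22,3 - 5 \right)} \right)} - 286081\right) - 170897 = \left(\left(- 10 \left(-252\right)^{2} - 2 \left(-252\right)^{3} + 5 \cdot 1 - 1 \left(-252\right)^{2} - 4 \left(-252\right)\right) - 286081\right) - 170897 = \left(\left(\left(-10\right) 63504 - -32006016 + 5 - 1 \cdot 63504 + 1008\right) - 286081\right) - 170897 = \left(\left(-635040 + 32006016 + 5 - 63504 + 1008\right) - 286081\right) - 170897 = \left(31308485 - 286081\right) - 170897 = 31022404 - 170897 = 30851507$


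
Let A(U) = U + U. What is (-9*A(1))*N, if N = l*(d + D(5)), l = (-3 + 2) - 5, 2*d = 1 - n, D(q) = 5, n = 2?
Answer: 486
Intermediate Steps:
d = -½ (d = (1 - 1*2)/2 = (1 - 2)/2 = (½)*(-1) = -½ ≈ -0.50000)
l = -6 (l = -1 - 5 = -6)
A(U) = 2*U
N = -27 (N = -6*(-½ + 5) = -6*9/2 = -27)
(-9*A(1))*N = -18*(-27) = 486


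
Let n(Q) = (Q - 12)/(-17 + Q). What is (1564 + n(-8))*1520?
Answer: 2378496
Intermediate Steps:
n(Q) = (-12 + Q)/(-17 + Q)
(1564 + n(-8))*1520 = (1564 + (-12 - 8)/(-17 - 8))*1520 = (1564 - 20/(-25))*1520 = (1564 - 1/25*(-20))*1520 = (1564 + 4/5)*1520 = (7824/5)*1520 = 2378496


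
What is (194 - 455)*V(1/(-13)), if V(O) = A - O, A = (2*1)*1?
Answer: -7047/13 ≈ -542.08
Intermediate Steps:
A = 2 (A = 2*1 = 2)
V(O) = 2 - O
(194 - 455)*V(1/(-13)) = (194 - 455)*(2 - 1/(-13)) = -261*(2 - 1*(-1/13)) = -261*(2 + 1/13) = -261*27/13 = -7047/13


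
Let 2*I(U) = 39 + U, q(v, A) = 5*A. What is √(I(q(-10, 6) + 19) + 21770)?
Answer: √21814 ≈ 147.70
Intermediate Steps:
I(U) = 39/2 + U/2 (I(U) = (39 + U)/2 = 39/2 + U/2)
√(I(q(-10, 6) + 19) + 21770) = √((39/2 + (5*6 + 19)/2) + 21770) = √((39/2 + (30 + 19)/2) + 21770) = √((39/2 + (½)*49) + 21770) = √((39/2 + 49/2) + 21770) = √(44 + 21770) = √21814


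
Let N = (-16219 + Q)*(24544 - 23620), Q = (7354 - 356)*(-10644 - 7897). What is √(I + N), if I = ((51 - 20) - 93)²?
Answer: 2*I*√29975976686 ≈ 3.4627e+5*I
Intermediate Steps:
I = 3844 (I = (31 - 93)² = (-62)² = 3844)
Q = -129749918 (Q = 6998*(-18541) = -129749918)
N = -119903910588 (N = (-16219 - 129749918)*(24544 - 23620) = -129766137*924 = -119903910588)
√(I + N) = √(3844 - 119903910588) = √(-119903906744) = 2*I*√29975976686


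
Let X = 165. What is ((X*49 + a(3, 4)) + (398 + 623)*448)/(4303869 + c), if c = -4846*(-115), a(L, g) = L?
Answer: 465496/4861159 ≈ 0.095758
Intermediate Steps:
c = 557290
((X*49 + a(3, 4)) + (398 + 623)*448)/(4303869 + c) = ((165*49 + 3) + (398 + 623)*448)/(4303869 + 557290) = ((8085 + 3) + 1021*448)/4861159 = (8088 + 457408)*(1/4861159) = 465496*(1/4861159) = 465496/4861159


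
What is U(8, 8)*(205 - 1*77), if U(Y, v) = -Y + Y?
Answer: 0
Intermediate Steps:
U(Y, v) = 0
U(8, 8)*(205 - 1*77) = 0*(205 - 1*77) = 0*(205 - 77) = 0*128 = 0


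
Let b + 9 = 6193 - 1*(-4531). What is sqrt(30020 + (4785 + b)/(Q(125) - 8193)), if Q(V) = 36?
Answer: 2*sqrt(499325942370)/8157 ≈ 173.26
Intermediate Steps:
b = 10715 (b = -9 + (6193 - 1*(-4531)) = -9 + (6193 + 4531) = -9 + 10724 = 10715)
sqrt(30020 + (4785 + b)/(Q(125) - 8193)) = sqrt(30020 + (4785 + 10715)/(36 - 8193)) = sqrt(30020 + 15500/(-8157)) = sqrt(30020 + 15500*(-1/8157)) = sqrt(30020 - 15500/8157) = sqrt(244857640/8157) = 2*sqrt(499325942370)/8157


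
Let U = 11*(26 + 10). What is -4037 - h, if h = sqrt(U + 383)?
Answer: -4037 - sqrt(779) ≈ -4064.9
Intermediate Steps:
U = 396 (U = 11*36 = 396)
h = sqrt(779) (h = sqrt(396 + 383) = sqrt(779) ≈ 27.911)
-4037 - h = -4037 - sqrt(779)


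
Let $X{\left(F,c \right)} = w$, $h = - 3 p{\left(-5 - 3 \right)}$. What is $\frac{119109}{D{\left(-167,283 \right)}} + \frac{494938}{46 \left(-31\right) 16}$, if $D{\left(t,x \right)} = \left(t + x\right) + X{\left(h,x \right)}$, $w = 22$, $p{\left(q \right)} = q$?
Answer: $\frac{9598875}{11408} \approx 841.42$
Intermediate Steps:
$h = 24$ ($h = - 3 \left(-5 - 3\right) = \left(-3\right) \left(-8\right) = 24$)
$X{\left(F,c \right)} = 22$
$D{\left(t,x \right)} = 22 + t + x$ ($D{\left(t,x \right)} = \left(t + x\right) + 22 = 22 + t + x$)
$\frac{119109}{D{\left(-167,283 \right)}} + \frac{494938}{46 \left(-31\right) 16} = \frac{119109}{22 - 167 + 283} + \frac{494938}{46 \left(-31\right) 16} = \frac{119109}{138} + \frac{494938}{\left(-1426\right) 16} = 119109 \cdot \frac{1}{138} + \frac{494938}{-22816} = \frac{39703}{46} + 494938 \left(- \frac{1}{22816}\right) = \frac{39703}{46} - \frac{247469}{11408} = \frac{9598875}{11408}$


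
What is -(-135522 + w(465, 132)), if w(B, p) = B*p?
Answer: 74142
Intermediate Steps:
-(-135522 + w(465, 132)) = -(-135522 + 465*132) = -(-135522 + 61380) = -1*(-74142) = 74142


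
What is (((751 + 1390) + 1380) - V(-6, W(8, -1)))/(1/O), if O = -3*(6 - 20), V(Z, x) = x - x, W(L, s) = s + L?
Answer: 147882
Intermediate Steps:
W(L, s) = L + s
V(Z, x) = 0
O = 42 (O = -3*(-14) = -1*(-42) = 42)
(((751 + 1390) + 1380) - V(-6, W(8, -1)))/(1/O) = (((751 + 1390) + 1380) - 1*0)/(1/42) = ((2141 + 1380) + 0)/(1/42) = (3521 + 0)*42 = 3521*42 = 147882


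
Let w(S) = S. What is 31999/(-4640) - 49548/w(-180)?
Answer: 747143/2784 ≈ 268.37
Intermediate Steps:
31999/(-4640) - 49548/w(-180) = 31999/(-4640) - 49548/(-180) = 31999*(-1/4640) - 49548*(-1/180) = -31999/4640 + 4129/15 = 747143/2784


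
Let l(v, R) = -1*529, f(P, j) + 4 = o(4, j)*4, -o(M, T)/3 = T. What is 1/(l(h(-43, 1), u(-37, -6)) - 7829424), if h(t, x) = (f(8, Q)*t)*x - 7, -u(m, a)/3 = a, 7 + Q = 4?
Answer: -1/7829953 ≈ -1.2771e-7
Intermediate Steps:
Q = -3 (Q = -7 + 4 = -3)
u(m, a) = -3*a
o(M, T) = -3*T
f(P, j) = -4 - 12*j (f(P, j) = -4 - 3*j*4 = -4 - 12*j)
h(t, x) = -7 + 32*t*x (h(t, x) = ((-4 - 12*(-3))*t)*x - 7 = ((-4 + 36)*t)*x - 7 = (32*t)*x - 7 = 32*t*x - 7 = -7 + 32*t*x)
l(v, R) = -529
1/(l(h(-43, 1), u(-37, -6)) - 7829424) = 1/(-529 - 7829424) = 1/(-7829953) = -1/7829953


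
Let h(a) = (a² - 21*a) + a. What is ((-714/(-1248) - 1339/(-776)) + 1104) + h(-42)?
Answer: 74858965/20176 ≈ 3710.3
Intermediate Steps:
h(a) = a² - 20*a
((-714/(-1248) - 1339/(-776)) + 1104) + h(-42) = ((-714/(-1248) - 1339/(-776)) + 1104) - 42*(-20 - 42) = ((-714*(-1/1248) - 1339*(-1/776)) + 1104) - 42*(-62) = ((119/208 + 1339/776) + 1104) + 2604 = (46357/20176 + 1104) + 2604 = 22320661/20176 + 2604 = 74858965/20176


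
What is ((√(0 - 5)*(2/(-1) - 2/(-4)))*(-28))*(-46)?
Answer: -1932*I*√5 ≈ -4320.1*I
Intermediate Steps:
((√(0 - 5)*(2/(-1) - 2/(-4)))*(-28))*(-46) = ((√(-5)*(2*(-1) - 2*(-¼)))*(-28))*(-46) = (((I*√5)*(-2 + ½))*(-28))*(-46) = (((I*√5)*(-3/2))*(-28))*(-46) = (-3*I*√5/2*(-28))*(-46) = (42*I*√5)*(-46) = -1932*I*√5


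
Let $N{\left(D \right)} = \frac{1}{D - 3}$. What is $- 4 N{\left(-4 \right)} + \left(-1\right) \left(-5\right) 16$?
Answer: $\frac{564}{7} \approx 80.571$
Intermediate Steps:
$N{\left(D \right)} = \frac{1}{-3 + D}$
$- 4 N{\left(-4 \right)} + \left(-1\right) \left(-5\right) 16 = - \frac{4}{-3 - 4} + \left(-1\right) \left(-5\right) 16 = - \frac{4}{-7} + 5 \cdot 16 = \left(-4\right) \left(- \frac{1}{7}\right) + 80 = \frac{4}{7} + 80 = \frac{564}{7}$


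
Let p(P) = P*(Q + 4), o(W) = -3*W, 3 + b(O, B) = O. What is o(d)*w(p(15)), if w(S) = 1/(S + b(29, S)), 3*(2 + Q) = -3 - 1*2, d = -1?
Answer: 3/31 ≈ 0.096774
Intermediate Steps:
b(O, B) = -3 + O
Q = -11/3 (Q = -2 + (-3 - 1*2)/3 = -2 + (-3 - 2)/3 = -2 + (⅓)*(-5) = -2 - 5/3 = -11/3 ≈ -3.6667)
p(P) = P/3 (p(P) = P*(-11/3 + 4) = P*(⅓) = P/3)
w(S) = 1/(26 + S) (w(S) = 1/(S + (-3 + 29)) = 1/(S + 26) = 1/(26 + S))
o(d)*w(p(15)) = (-3*(-1))/(26 + (⅓)*15) = 3/(26 + 5) = 3/31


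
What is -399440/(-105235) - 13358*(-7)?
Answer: 1968100670/21047 ≈ 93510.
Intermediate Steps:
-399440/(-105235) - 13358*(-7) = -399440*(-1/105235) + 93506 = 79888/21047 + 93506 = 1968100670/21047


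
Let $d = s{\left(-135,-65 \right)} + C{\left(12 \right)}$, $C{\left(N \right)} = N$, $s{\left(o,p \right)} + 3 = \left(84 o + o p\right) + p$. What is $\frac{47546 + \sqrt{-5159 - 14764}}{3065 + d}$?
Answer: $\frac{23773}{222} + \frac{i \sqrt{19923}}{444} \approx 107.09 + 0.3179 i$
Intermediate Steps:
$s{\left(o,p \right)} = -3 + p + 84 o + o p$ ($s{\left(o,p \right)} = -3 + \left(\left(84 o + o p\right) + p\right) = -3 + \left(p + 84 o + o p\right) = -3 + p + 84 o + o p$)
$d = -2621$ ($d = \left(-3 - 65 + 84 \left(-135\right) - -8775\right) + 12 = \left(-3 - 65 - 11340 + 8775\right) + 12 = -2633 + 12 = -2621$)
$\frac{47546 + \sqrt{-5159 - 14764}}{3065 + d} = \frac{47546 + \sqrt{-5159 - 14764}}{3065 - 2621} = \frac{47546 + \sqrt{-19923}}{444} = \left(47546 + i \sqrt{19923}\right) \frac{1}{444} = \frac{23773}{222} + \frac{i \sqrt{19923}}{444}$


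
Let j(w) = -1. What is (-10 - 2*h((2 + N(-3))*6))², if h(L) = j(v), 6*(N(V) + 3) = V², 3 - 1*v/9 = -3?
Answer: 64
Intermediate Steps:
v = 54 (v = 27 - 9*(-3) = 27 + 27 = 54)
N(V) = -3 + V²/6
h(L) = -1
(-10 - 2*h((2 + N(-3))*6))² = (-10 - 2*(-1))² = (-10 + 2)² = (-8)² = 64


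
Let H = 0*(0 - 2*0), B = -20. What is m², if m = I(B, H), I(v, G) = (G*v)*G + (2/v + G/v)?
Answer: 1/100 ≈ 0.010000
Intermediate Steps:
H = 0 (H = 0*(0 + 0) = 0*0 = 0)
I(v, G) = 2/v + G/v + v*G² (I(v, G) = v*G² + (2/v + G/v) = 2/v + G/v + v*G²)
m = -⅒ (m = (2 + 0 + 0²*(-20)²)/(-20) = -(2 + 0 + 0*400)/20 = -(2 + 0 + 0)/20 = -1/20*2 = -⅒ ≈ -0.10000)
m² = (-⅒)² = 1/100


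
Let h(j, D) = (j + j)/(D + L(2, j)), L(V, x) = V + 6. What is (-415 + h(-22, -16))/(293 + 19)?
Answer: -21/16 ≈ -1.3125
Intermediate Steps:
L(V, x) = 6 + V
h(j, D) = 2*j/(8 + D) (h(j, D) = (j + j)/(D + (6 + 2)) = (2*j)/(D + 8) = (2*j)/(8 + D) = 2*j/(8 + D))
(-415 + h(-22, -16))/(293 + 19) = (-415 + 2*(-22)/(8 - 16))/(293 + 19) = (-415 + 2*(-22)/(-8))/312 = (-415 + 2*(-22)*(-⅛))*(1/312) = (-415 + 11/2)*(1/312) = -819/2*1/312 = -21/16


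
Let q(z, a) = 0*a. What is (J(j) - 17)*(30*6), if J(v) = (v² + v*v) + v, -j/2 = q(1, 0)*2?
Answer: -3060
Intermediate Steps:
q(z, a) = 0
j = 0 (j = -0*2 = -2*0 = 0)
J(v) = v + 2*v² (J(v) = (v² + v²) + v = 2*v² + v = v + 2*v²)
(J(j) - 17)*(30*6) = (0*(1 + 2*0) - 17)*(30*6) = (0*(1 + 0) - 17)*180 = (0*1 - 17)*180 = (0 - 17)*180 = -17*180 = -3060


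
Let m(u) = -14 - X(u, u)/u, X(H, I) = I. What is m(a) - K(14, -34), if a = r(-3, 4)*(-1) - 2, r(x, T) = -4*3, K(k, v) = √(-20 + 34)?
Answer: -15 - √14 ≈ -18.742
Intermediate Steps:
K(k, v) = √14
r(x, T) = -12
a = 10 (a = -12*(-1) - 2 = 12 - 2 = 10)
m(u) = -15 (m(u) = -14 - u/u = -14 - 1*1 = -14 - 1 = -15)
m(a) - K(14, -34) = -15 - √14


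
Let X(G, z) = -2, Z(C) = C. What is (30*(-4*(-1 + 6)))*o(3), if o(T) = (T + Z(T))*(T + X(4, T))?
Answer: -3600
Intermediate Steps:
o(T) = 2*T*(-2 + T) (o(T) = (T + T)*(T - 2) = (2*T)*(-2 + T) = 2*T*(-2 + T))
(30*(-4*(-1 + 6)))*o(3) = (30*(-4*(-1 + 6)))*(2*3*(-2 + 3)) = (30*(-4*5))*(2*3*1) = (30*(-20))*6 = -600*6 = -3600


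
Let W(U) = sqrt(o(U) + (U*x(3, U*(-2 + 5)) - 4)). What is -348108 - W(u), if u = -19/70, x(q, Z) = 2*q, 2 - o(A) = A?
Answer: -348108 - I*sqrt(658)/14 ≈ -3.4811e+5 - 1.8323*I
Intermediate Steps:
o(A) = 2 - A
u = -19/70 (u = -19*1/70 = -19/70 ≈ -0.27143)
W(U) = sqrt(-2 + 5*U) (W(U) = sqrt((2 - U) + (U*(2*3) - 4)) = sqrt((2 - U) + (U*6 - 4)) = sqrt((2 - U) + (6*U - 4)) = sqrt((2 - U) + (-4 + 6*U)) = sqrt(-2 + 5*U))
-348108 - W(u) = -348108 - sqrt(-2 + 5*(-19/70)) = -348108 - sqrt(-2 - 19/14) = -348108 - sqrt(-47/14) = -348108 - I*sqrt(658)/14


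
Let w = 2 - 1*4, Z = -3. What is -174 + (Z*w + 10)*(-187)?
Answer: -3166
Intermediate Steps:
w = -2 (w = 2 - 4 = -2)
-174 + (Z*w + 10)*(-187) = -174 + (-3*(-2) + 10)*(-187) = -174 + (6 + 10)*(-187) = -174 + 16*(-187) = -174 - 2992 = -3166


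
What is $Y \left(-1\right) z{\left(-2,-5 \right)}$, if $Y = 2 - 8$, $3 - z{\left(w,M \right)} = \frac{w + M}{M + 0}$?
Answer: $\frac{48}{5} \approx 9.6$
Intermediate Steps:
$z{\left(w,M \right)} = 3 - \frac{M + w}{M}$ ($z{\left(w,M \right)} = 3 - \frac{w + M}{M + 0} = 3 - \frac{M + w}{M}$)
$Y = -6$ ($Y = 2 - 8 = -6$)
$Y \left(-1\right) z{\left(-2,-5 \right)} = \left(-6\right) \left(-1\right) \left(2 - - \frac{2}{-5}\right) = 6 \left(2 - \left(-2\right) \left(- \frac{1}{5}\right)\right) = 6 \left(2 - \frac{2}{5}\right) = 6 \cdot \frac{8}{5} = \frac{48}{5}$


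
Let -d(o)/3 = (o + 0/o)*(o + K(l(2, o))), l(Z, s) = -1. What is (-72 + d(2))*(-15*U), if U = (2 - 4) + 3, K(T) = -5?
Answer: 810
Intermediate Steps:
U = 1 (U = -2 + 3 = 1)
d(o) = -3*o*(-5 + o) (d(o) = -3*(o + 0/o)*(o - 5) = -3*(o + 0)*(-5 + o) = -3*o*(-5 + o))
(-72 + d(2))*(-15*U) = (-72 + 3*2*(5 - 1*2))*(-15*1) = (-72 + 3*2*(5 - 2))*(-15) = (-72 + 3*2*3)*(-15) = (-72 + 18)*(-15) = -54*(-15) = 810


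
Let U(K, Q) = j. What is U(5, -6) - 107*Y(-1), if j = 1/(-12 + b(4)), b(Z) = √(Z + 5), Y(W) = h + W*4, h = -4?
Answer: 7703/9 ≈ 855.89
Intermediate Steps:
Y(W) = -4 + 4*W (Y(W) = -4 + W*4 = -4 + 4*W)
b(Z) = √(5 + Z)
j = -⅑ (j = 1/(-12 + √(5 + 4)) = 1/(-12 + √9) = 1/(-12 + 3) = 1/(-9) = -⅑ ≈ -0.11111)
U(K, Q) = -⅑
U(5, -6) - 107*Y(-1) = -⅑ - 107*(-4 + 4*(-1)) = -⅑ - 107*(-4 - 4) = -⅑ - 107*(-8) = -⅑ + 856 = 7703/9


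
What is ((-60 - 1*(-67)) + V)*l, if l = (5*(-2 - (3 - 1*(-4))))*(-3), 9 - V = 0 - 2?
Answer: 2430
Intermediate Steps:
V = 11 (V = 9 - (0 - 2) = 9 - 1*(-2) = 9 + 2 = 11)
l = 135 (l = (5*(-2 - (3 + 4)))*(-3) = (5*(-2 - 1*7))*(-3) = (5*(-2 - 7))*(-3) = (5*(-9))*(-3) = -45*(-3) = 135)
((-60 - 1*(-67)) + V)*l = ((-60 - 1*(-67)) + 11)*135 = ((-60 + 67) + 11)*135 = (7 + 11)*135 = 18*135 = 2430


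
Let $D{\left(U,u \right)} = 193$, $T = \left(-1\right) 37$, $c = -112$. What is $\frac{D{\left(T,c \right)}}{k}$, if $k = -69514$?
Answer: $- \frac{193}{69514} \approx -0.0027764$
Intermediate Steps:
$T = -37$
$\frac{D{\left(T,c \right)}}{k} = \frac{193}{-69514} = 193 \left(- \frac{1}{69514}\right) = - \frac{193}{69514}$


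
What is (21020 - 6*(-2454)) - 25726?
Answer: 10018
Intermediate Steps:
(21020 - 6*(-2454)) - 25726 = (21020 + 14724) - 25726 = 35744 - 25726 = 10018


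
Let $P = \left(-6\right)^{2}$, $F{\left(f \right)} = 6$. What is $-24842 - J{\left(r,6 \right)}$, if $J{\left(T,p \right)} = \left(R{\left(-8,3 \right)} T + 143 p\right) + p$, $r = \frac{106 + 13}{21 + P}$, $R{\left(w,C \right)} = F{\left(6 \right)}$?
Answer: $- \frac{488652}{19} \approx -25719.0$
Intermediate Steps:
$R{\left(w,C \right)} = 6$
$P = 36$
$r = \frac{119}{57}$ ($r = \frac{106 + 13}{21 + 36} = \frac{119}{57} \approx 2.0877$)
$J{\left(T,p \right)} = 6 T + 144 p$ ($J{\left(T,p \right)} = \left(6 T + 143 p\right) + p = 6 T + 144 p$)
$-24842 - J{\left(r,6 \right)} = -24842 - \left(6 \cdot \frac{119}{57} + 144 \cdot 6\right) = -24842 - \left(\frac{238}{19} + 864\right) = -24842 - \frac{16654}{19} = - \frac{488652}{19}$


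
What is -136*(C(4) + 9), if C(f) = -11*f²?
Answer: 22712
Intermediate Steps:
-136*(C(4) + 9) = -136*(-11*4² + 9) = -136*(-11*16 + 9) = -136*(-176 + 9) = -136*(-167) = 22712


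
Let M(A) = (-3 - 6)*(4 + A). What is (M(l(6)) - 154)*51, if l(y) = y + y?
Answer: -15198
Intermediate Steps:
l(y) = 2*y
M(A) = -36 - 9*A (M(A) = -9*(4 + A) = -36 - 9*A)
(M(l(6)) - 154)*51 = ((-36 - 18*6) - 154)*51 = ((-36 - 9*12) - 154)*51 = ((-36 - 108) - 154)*51 = (-144 - 154)*51 = -298*51 = -15198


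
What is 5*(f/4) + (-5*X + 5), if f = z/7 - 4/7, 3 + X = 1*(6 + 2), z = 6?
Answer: -275/14 ≈ -19.643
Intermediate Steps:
X = 5 (X = -3 + 1*(6 + 2) = -3 + 1*8 = -3 + 8 = 5)
f = 2/7 (f = 6/7 - 4/7 = 2/7 ≈ 0.28571)
5*(f/4) + (-5*X + 5) = 5*((2/7)/4) + (-5*5 + 5) = 5*((2/7)*(¼)) + (-25 + 5) = 5*(1/14) - 20 = 5/14 - 20 = -275/14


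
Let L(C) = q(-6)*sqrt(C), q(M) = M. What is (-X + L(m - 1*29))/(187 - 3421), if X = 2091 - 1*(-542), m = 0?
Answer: 2633/3234 + I*sqrt(29)/539 ≈ 0.81416 + 0.009991*I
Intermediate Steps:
X = 2633 (X = 2091 + 542 = 2633)
L(C) = -6*sqrt(C)
(-X + L(m - 1*29))/(187 - 3421) = (-1*2633 - 6*sqrt(0 - 1*29))/(187 - 3421) = (-2633 - 6*sqrt(0 - 29))/(-3234) = (-2633 - 6*I*sqrt(29))*(-1/3234) = 2633/3234 + I*sqrt(29)/539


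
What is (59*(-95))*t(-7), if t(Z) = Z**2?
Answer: -274645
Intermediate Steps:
(59*(-95))*t(-7) = (59*(-95))*(-7)**2 = -5605*49 = -274645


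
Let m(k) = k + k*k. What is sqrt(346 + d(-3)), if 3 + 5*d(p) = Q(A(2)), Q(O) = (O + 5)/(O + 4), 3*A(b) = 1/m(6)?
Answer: 3*sqrt(9794374)/505 ≈ 18.592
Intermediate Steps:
m(k) = k + k**2
A(b) = 1/126 (A(b) = 1/(3*((6*(1 + 6)))) = 1/(3*((6*7))) = (1/3)/42 = (1/3)*(1/42) = 1/126)
Q(O) = (5 + O)/(4 + O)
d(p) = -884/2525 (d(p) = -3/5 + ((5 + 1/126)/(4 + 1/126))/5 = -3/5 + ((631/126)/(505/126))/5 = -3/5 + ((126/505)*(631/126))/5 = -3/5 + (1/5)*(631/505) = -3/5 + 631/2525 = -884/2525)
sqrt(346 + d(-3)) = sqrt(346 - 884/2525) = sqrt(872766/2525) = 3*sqrt(9794374)/505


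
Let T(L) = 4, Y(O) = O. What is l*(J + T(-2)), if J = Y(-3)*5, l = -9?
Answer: 99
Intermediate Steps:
J = -15 (J = -3*5 = -15)
l*(J + T(-2)) = -9*(-15 + 4) = -9*(-11) = 99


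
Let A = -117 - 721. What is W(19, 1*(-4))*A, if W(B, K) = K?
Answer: 3352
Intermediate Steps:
A = -838
W(19, 1*(-4))*A = (1*(-4))*(-838) = -4*(-838) = 3352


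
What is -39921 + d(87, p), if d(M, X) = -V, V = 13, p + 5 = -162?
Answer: -39934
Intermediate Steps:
p = -167 (p = -5 - 162 = -167)
d(M, X) = -13 (d(M, X) = -1*13 = -13)
-39921 + d(87, p) = -39921 - 13 = -39934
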